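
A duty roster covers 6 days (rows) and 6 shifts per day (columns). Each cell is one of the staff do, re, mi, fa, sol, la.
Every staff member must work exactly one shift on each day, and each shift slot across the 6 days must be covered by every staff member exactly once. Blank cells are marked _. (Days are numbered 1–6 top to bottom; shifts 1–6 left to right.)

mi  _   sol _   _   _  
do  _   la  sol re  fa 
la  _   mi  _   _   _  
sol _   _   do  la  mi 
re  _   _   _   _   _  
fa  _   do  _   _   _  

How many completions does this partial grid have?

20

Day 1, shift 2: eliminating its day and shift leaves {do, re, fa, la}.
Day 1, shift 4: eliminating its day and shift leaves {re, fa, la}.
Day 1, shift 5: eliminating its day and shift leaves {do, fa}.
Day 1, shift 6: eliminating its day and shift leaves {do, re, la}.
Day 2, shift 2: eliminating its day and shift leaves {mi}.
Day 3, shift 2: eliminating its day and shift leaves {do, re, fa, sol}.
Day 3, shift 4: eliminating its day and shift leaves {re, fa}.
Day 3, shift 5: eliminating its day and shift leaves {do, fa, sol}.
Day 3, shift 6: eliminating its day and shift leaves {do, re, sol}.
Day 4, shift 2: eliminating its day and shift leaves {re, fa}.
Day 4, shift 3: eliminating its day and shift leaves {re, fa}.
Day 5, shift 2: eliminating its day and shift leaves {do, mi, fa, sol, la}.
Day 5, shift 3: eliminating its day and shift leaves {fa}.
Day 5, shift 4: eliminating its day and shift leaves {mi, fa, la}.
Day 5, shift 5: eliminating its day and shift leaves {do, mi, fa, sol}.
Day 5, shift 6: eliminating its day and shift leaves {do, sol, la}.
Day 6, shift 2: eliminating its day and shift leaves {re, mi, sol, la}.
Day 6, shift 4: eliminating its day and shift leaves {re, mi, la}.
Day 6, shift 5: eliminating its day and shift leaves {mi, sol}.
Day 6, shift 6: eliminating its day and shift leaves {re, sol, la}.
Enumerating the assignments across these blanks that avoid any day or shift repeat gives 20 completions.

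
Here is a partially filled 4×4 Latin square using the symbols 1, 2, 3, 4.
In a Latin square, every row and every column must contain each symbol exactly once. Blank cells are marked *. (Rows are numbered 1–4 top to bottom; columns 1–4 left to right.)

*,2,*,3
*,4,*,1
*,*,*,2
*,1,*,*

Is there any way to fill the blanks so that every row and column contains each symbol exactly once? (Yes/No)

Yes

No row or column among the givens repeats a symbol, and propagating forced cells runs into no contradiction.
One valid completion exists (for instance, 1 2 4 3 / 2 4 3 1 / 4 3 1 2 / 3 1 2 4).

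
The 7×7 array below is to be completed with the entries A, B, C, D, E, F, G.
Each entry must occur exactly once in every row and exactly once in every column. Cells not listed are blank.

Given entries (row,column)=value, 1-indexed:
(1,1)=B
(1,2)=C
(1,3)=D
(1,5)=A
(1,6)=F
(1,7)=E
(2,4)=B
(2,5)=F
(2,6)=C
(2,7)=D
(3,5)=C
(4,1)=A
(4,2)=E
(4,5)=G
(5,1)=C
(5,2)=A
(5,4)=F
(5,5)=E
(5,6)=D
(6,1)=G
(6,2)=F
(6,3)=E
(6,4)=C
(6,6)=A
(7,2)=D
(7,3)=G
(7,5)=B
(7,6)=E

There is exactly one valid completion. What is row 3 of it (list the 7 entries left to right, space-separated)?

D B F E C G A

Row 1, column 4: row 1 has {A, B, C, D, E, F} and column 4 has {B, C, F}, leaving only G.
Row 2, column 1: row 2 has {B, C, D, F} and column 1 has {A, B, C, G}, leaving only E.
Row 2, column 2: row 2 has {B, C, D, E, F} and column 2 has {A, C, D, E, F}, leaving only G.
Row 3, column 2: row 3 has {C} and column 2 has {A, C, D, E, F, G}, leaving only B.
Row 3, column 6: row 3 has {B, C} and column 6 has {A, C, D, E, F}, leaving only G.
Row 2, column 3: row 2 has {B, C, D, E, F, G} and column 3 has {D, E, G}, leaving only A.
Row 3, column 3: row 3 has {B, C, G} and column 3 has {A, D, E, G}, leaving only F.
Row 3, column 1: row 3 has {B, C, F, G} and column 1 has {A, B, C, E, G}, leaving only D.
Row 3, column 7: row 3 has {B, C, D, F, G} and column 7 has {D, E}, leaving only A.
Row 3, column 4: row 3 has {A, B, C, D, F, G} and column 4 has {B, C, F, G}, leaving only E.
So row 3 reads: D B F E C G A.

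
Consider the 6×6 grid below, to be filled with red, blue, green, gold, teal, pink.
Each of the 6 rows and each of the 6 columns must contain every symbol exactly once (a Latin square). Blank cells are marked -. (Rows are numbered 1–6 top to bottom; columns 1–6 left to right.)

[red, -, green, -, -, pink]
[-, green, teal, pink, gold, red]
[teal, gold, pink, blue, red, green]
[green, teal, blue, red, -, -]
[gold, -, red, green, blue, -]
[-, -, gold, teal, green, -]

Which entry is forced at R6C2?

red

Row 1, column 2: row 1 has {red, green, pink} and column 2 has {green, gold, teal}, leaving only blue.
Row 1, column 4: row 1 has {red, blue, green, pink} and column 4 has {red, blue, green, teal, pink}, leaving only gold.
Row 1, column 5: row 1 has {red, blue, green, gold, pink} and column 5 has {red, blue, green, gold}, leaving only teal.
Row 2, column 1: row 2 has {red, green, gold, teal, pink} and column 1 has {red, green, gold, teal}, leaving only blue.
Row 4, column 5: row 4 has {red, blue, green, teal} and column 5 has {red, blue, green, gold, teal}, leaving only pink.
Row 4, column 6: row 4 has {red, blue, green, teal, pink} and column 6 has {red, green, pink}, leaving only gold.
Row 5, column 2: row 5 has {red, blue, green, gold} and column 2 has {blue, green, gold, teal}, leaving only pink.
Row 6 already has {green, gold, teal} and column 2 already has {blue, green, gold, teal, pink}, so row 6, column 2 must be red.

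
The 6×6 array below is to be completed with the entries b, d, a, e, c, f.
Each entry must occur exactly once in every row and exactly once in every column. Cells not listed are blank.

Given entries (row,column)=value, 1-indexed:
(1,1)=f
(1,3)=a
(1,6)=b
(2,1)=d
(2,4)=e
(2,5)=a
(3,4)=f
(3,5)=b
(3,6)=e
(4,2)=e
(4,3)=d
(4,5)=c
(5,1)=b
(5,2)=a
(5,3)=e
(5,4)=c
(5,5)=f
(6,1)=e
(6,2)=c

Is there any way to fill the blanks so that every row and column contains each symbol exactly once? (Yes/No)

No

Row 1, column 2: row 1 has {b, a, f} and column 2 has {a, e, c}, so it must be d.
Now row 1, column 4: row 1 together with column 4 already contain {b, d, a, e, c, f} — every symbol — so nothing can go there. The grid has no valid completion.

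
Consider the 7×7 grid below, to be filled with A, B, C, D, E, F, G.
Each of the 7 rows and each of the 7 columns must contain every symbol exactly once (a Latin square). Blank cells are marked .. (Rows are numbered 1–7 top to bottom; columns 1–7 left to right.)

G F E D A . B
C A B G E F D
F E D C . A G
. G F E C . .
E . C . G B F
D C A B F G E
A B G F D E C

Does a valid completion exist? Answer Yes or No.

Yes

No row or column among the givens repeats a symbol, and propagating forced cells runs into no contradiction.
One valid completion exists (for instance, G F E D A C B / C A B G E F D / F E D C B A G / B G F E C D A / E D C A G B F / D C A B F G E / A B G F D E C).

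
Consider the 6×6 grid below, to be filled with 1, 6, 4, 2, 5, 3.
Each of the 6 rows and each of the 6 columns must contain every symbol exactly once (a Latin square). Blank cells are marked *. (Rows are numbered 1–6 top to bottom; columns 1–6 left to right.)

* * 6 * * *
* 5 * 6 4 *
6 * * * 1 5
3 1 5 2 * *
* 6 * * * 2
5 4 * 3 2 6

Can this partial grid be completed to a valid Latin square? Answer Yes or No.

Yes

No row or column among the givens repeats a symbol, and propagating forced cells runs into no contradiction.
One valid completion exists (for instance, 4 2 6 1 5 3 / 2 5 3 6 4 1 / 6 3 2 4 1 5 / 3 1 5 2 6 4 / 1 6 4 5 3 2 / 5 4 1 3 2 6).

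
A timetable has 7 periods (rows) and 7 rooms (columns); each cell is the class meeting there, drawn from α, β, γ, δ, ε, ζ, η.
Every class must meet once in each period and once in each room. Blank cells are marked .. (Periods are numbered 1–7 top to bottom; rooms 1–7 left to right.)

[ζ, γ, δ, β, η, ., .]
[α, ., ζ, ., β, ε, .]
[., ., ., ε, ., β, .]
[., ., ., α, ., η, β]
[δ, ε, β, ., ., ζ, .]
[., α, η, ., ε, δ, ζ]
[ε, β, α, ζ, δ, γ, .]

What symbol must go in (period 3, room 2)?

ζ

Period 1, room 6: period 1 has {β, γ, δ, ζ, η} and room 6 has {β, γ, δ, ε, ζ, η}, leaving only α.
Period 1, room 7: period 1 has {α, β, γ, δ, ζ, η} and room 7 has {β, ζ}, leaving only ε.
Period 3, room 3: period 3 has {β, ε} and room 3 has {α, β, δ, ζ, η}, leaving only γ.
Period 3, room 1: period 3 has {β, γ, ε} and room 1 has {α, δ, ε, ζ}, leaving only η.
Period 4, room 1: period 4 has {α, β, η} and room 1 has {α, δ, ε, ζ, η}, leaving only γ.
Period 4, room 3: period 4 has {α, β, γ, η} and room 3 has {α, β, γ, δ, ζ, η}, leaving only ε.
Period 4, room 5: period 4 has {α, β, γ, ε, η} and room 5 has {β, δ, ε, η}, leaving only ζ.
Period 3, room 5: period 3 has {β, γ, ε, η} and room 5 has {β, δ, ε, ζ, η}, leaving only α.
Period 3, room 7: period 3 has {α, β, γ, ε, η} and room 7 has {β, ε, ζ}, leaving only δ.
Period 3 already has {α, β, γ, δ, ε, η} and room 2 already has {α, β, γ, ε}, so period 3, room 2 must be ζ.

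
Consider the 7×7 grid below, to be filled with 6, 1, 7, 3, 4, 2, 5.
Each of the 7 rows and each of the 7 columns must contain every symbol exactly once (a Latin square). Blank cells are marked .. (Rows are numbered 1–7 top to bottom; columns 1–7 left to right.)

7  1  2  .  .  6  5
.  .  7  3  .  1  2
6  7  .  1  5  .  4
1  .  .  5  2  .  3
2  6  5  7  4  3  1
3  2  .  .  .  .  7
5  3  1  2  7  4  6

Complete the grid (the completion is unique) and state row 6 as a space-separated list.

Row 6, column 6: row 6 has {7, 3, 2} and column 6 has {6, 1, 3, 4}, leaving only 5.
Row 1, column 4: row 1 has {6, 1, 7, 2, 5} and column 4 has {1, 7, 3, 2, 5}, leaving only 4.
Row 6, column 4: row 6 has {7, 3, 2, 5} and column 4 has {1, 7, 3, 4, 2, 5}, leaving only 6.
Row 6, column 3: row 6 has {6, 7, 3, 2, 5} and column 3 has {1, 7, 2, 5}, leaving only 4.
Row 6, column 5: row 6 has {6, 7, 3, 4, 2, 5} and column 5 has {7, 4, 2, 5}, leaving only 1.
So row 6 reads: 3 2 4 6 1 5 7.

3 2 4 6 1 5 7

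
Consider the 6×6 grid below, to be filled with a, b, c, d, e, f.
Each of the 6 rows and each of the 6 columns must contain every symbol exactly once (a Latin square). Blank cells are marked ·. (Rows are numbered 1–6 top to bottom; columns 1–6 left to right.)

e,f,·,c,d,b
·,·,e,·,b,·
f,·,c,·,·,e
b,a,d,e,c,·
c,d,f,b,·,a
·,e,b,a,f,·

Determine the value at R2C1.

a

Row 1, column 3: row 1 has {b, c, d, e, f} and column 3 has {b, c, d, e, f}, leaving only a.
Row 2, column 2: row 2 has {b, e} and column 2 has {a, d, e, f}, leaving only c.
Row 3, column 2: row 3 has {c, e, f} and column 2 has {a, c, d, e, f}, leaving only b.
Row 3, column 4: row 3 has {b, c, e, f} and column 4 has {a, b, c, e}, leaving only d.
Row 2, column 4: row 2 has {b, c, e} and column 4 has {a, b, c, d, e}, leaving only f.
Row 2, column 6: row 2 has {b, c, e, f} and column 6 has {a, b, e}, leaving only d.
Row 2 already has {b, c, d, e, f} and column 1 already has {b, c, e, f}, so row 2, column 1 must be a.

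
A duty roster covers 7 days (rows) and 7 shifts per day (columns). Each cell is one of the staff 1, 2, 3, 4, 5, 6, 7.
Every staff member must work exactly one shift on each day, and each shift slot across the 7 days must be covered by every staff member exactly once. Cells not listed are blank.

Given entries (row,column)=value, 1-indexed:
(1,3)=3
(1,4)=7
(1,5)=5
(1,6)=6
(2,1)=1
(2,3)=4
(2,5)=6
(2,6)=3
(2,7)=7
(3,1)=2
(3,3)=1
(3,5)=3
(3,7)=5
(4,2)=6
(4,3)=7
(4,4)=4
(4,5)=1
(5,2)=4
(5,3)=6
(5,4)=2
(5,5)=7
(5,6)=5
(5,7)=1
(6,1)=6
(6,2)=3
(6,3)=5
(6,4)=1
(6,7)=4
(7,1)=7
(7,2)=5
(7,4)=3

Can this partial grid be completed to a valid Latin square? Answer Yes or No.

No day or shift among the givens repeats a symbol, and propagating forced cells runs into no contradiction.
One valid completion exists (for instance, 4 1 3 7 5 6 2 / 1 2 4 5 6 3 7 / 2 7 1 6 3 4 5 / 5 6 7 4 1 2 3 / 3 4 6 2 7 5 1 / 6 3 5 1 2 7 4 / 7 5 2 3 4 1 6).

Yes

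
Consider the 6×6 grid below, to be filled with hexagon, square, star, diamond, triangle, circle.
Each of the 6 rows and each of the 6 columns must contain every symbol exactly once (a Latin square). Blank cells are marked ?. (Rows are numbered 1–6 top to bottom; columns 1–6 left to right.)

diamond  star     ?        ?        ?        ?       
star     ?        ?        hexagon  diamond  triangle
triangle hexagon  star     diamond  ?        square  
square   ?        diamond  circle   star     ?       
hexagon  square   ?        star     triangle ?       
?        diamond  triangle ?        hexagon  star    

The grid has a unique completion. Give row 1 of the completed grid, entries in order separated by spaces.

diamond star hexagon triangle square circle

Row 2, column 2: row 2 has {hexagon, star, diamond, triangle} and column 2 has {hexagon, square, star, diamond}, leaving only circle.
Row 2, column 3: row 2 has {hexagon, star, diamond, triangle, circle} and column 3 has {star, diamond, triangle}, leaving only square.
Row 3, column 5: row 3 has {hexagon, square, star, diamond, triangle} and column 5 has {hexagon, star, diamond, triangle}, leaving only circle.
Row 1, column 5: row 1 has {star, diamond} and column 5 has {hexagon, star, diamond, triangle, circle}, leaving only square.
Row 1, column 4: row 1 has {square, star, diamond} and column 4 has {hexagon, star, diamond, circle}, leaving only triangle.
Row 4, column 2: row 4 has {square, star, diamond, circle} and column 2 has {hexagon, square, star, diamond, circle}, leaving only triangle.
Row 4, column 6: row 4 has {square, star, diamond, triangle, circle} and column 6 has {square, star, triangle}, leaving only hexagon.
Row 1, column 6: row 1 has {square, star, diamond, triangle} and column 6 has {hexagon, square, star, triangle}, leaving only circle.
Row 1, column 3: row 1 has {square, star, diamond, triangle, circle} and column 3 has {square, star, diamond, triangle}, leaving only hexagon.
So row 1 reads: diamond star hexagon triangle square circle.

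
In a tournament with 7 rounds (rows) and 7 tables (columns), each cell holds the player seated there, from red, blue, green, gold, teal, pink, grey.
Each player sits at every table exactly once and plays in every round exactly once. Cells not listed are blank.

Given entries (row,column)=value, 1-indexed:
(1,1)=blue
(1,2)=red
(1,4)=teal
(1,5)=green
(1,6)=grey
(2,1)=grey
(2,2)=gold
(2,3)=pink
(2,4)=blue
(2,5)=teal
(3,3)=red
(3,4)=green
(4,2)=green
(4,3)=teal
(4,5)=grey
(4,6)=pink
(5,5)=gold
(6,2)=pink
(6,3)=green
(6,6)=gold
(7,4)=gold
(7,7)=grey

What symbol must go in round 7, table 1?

pink

Round 1, table 3: round 1 has {red, blue, green, teal, grey} and table 3 has {red, green, teal, pink}, leaving only gold.
Round 1, table 7: round 1 has {red, blue, green, gold, teal, grey} and table 7 has {grey}, leaving only pink.
Round 4, table 4: round 4 has {green, teal, pink, grey} and table 4 has {blue, green, gold, teal}, leaving only red.
Round 4, table 1: round 4 has {red, green, teal, pink, grey} and table 1 has {blue, grey}, leaving only gold.
Round 4, table 7: round 4 has {red, green, gold, teal, pink, grey} and table 7 has {pink, grey}, leaving only blue.
Round 6, table 4: round 6 has {green, gold, pink} and table 4 has {red, blue, green, gold, teal}, leaving only grey.
Round 5, table 4: round 5 has {gold} and table 4 has {red, blue, green, gold, teal, grey}, leaving only pink.
Round 7, table 3: round 7 has {gold, grey} and table 3 has {red, green, gold, teal, pink}, leaving only blue.
Round 5, table 3: round 5 has {gold, pink} and table 3 has {red, blue, green, gold, teal, pink}, leaving only grey.
Round 7, table 2: round 7 has {blue, gold, grey} and table 2 has {red, green, gold, pink}, leaving only teal.
Round 5, table 2: round 5 has {gold, pink, grey} and table 2 has {red, green, gold, teal, pink}, leaving only blue.
Round 3, table 2: round 3 has {red, green} and table 2 has {red, blue, green, gold, teal, pink}, leaving only grey.
Round 7, table 1 is narrowed to {red, green, pink}.
If it were red, then round 7, table 6 would be left with no valid symbol.
If it were green, then round 7, table 5 would be left with no valid symbol.
So round 7, table 1 must be pink.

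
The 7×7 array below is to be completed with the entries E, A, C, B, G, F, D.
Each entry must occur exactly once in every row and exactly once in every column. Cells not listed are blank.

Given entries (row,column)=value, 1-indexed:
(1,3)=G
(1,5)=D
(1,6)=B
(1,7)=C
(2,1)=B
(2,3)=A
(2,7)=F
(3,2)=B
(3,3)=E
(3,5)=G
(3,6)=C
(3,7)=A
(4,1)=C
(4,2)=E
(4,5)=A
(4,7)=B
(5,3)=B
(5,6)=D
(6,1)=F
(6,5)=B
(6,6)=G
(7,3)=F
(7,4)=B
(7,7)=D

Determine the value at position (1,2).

F

Row 2, column 6: row 2 has {A, B, F} and column 6 has {C, B, G, D}, leaving only E.
Row 2, column 5: row 2 has {E, A, B, F} and column 5 has {A, B, G, D}, leaving only C.
Row 3, column 1: row 3 has {E, A, C, B, G} and column 1 has {C, B, F}, leaving only D.
Row 3, column 4: row 3 has {E, A, C, B, G, D} and column 4 has {B}, leaving only F.
Row 4, column 3: row 4 has {E, A, C, B} and column 3 has {E, A, B, G, F}, leaving only D.
Row 4, column 4: row 4 has {E, A, C, B, D} and column 4 has {B, F}, leaving only G.
Row 2, column 4: row 2 has {E, A, C, B, F} and column 4 has {B, G, F}, leaving only D.
Row 2, column 2: row 2 has {E, A, C, B, F, D} and column 2 has {E, B}, leaving only G.
Row 4, column 6: row 4 has {E, A, C, B, G, D} and column 6 has {E, C, B, G, D}, leaving only F.
Row 6, column 3: row 6 has {B, G, F} and column 3 has {E, A, B, G, F, D}, leaving only C.
Row 6, column 7: row 6 has {C, B, G, F} and column 7 has {A, C, B, F, D}, leaving only E.
Row 5, column 7: row 5 has {B, D} and column 7 has {E, A, C, B, F, D}, leaving only G.
Row 6, column 4: row 6 has {E, C, B, G, F} and column 4 has {B, G, F, D}, leaving only A.
Row 1, column 4: row 1 has {C, B, G, D} and column 4 has {A, B, G, F, D}, leaving only E.
Row 1, column 1: row 1 has {E, C, B, G, D} and column 1 has {C, B, F, D}, leaving only A.
Row 1 already has {E, A, C, B, G, D} and column 2 already has {E, B, G}, so row 1, column 2 must be F.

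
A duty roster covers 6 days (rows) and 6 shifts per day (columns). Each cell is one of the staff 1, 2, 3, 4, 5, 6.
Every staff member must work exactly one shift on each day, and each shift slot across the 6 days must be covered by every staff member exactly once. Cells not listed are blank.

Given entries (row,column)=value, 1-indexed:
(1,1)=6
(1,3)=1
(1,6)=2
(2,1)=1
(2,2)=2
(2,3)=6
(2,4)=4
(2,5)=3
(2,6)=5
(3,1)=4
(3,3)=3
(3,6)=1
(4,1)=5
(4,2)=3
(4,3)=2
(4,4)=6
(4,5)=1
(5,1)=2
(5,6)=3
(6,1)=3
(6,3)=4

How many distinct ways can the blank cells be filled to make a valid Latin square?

3

Day 1, shift 2: eliminating its day and shift leaves {4, 5}.
Day 1, shift 4: eliminating its day and shift leaves {3, 5}.
Day 1, shift 5: eliminating its day and shift leaves {4, 5}.
Day 3, shift 2: eliminating its day and shift leaves {5, 6}.
Day 3, shift 4: eliminating its day and shift leaves {2, 5}.
Day 3, shift 5: eliminating its day and shift leaves {2, 5, 6}.
Day 4, shift 6: eliminating its day and shift leaves {4}.
Day 5, shift 2: eliminating its day and shift leaves {1, 4, 5, 6}.
Day 5, shift 3: eliminating its day and shift leaves {5}.
Day 5, shift 4: eliminating its day and shift leaves {1, 5}.
Day 5, shift 5: eliminating its day and shift leaves {4, 5, 6}.
Day 6, shift 2: eliminating its day and shift leaves {1, 5, 6}.
Day 6, shift 4: eliminating its day and shift leaves {1, 2, 5}.
Day 6, shift 5: eliminating its day and shift leaves {2, 5, 6}.
Day 6, shift 6: eliminating its day and shift leaves {6}.
Enumerating the assignments across these blanks that avoid any day or shift repeat gives 3 completions.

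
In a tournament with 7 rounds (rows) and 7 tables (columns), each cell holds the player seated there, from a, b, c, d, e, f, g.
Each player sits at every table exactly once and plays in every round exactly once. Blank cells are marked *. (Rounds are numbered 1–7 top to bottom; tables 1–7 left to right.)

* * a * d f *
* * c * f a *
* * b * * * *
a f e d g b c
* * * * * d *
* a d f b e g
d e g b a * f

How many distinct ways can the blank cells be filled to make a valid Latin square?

Round 1, table 1: eliminating its round and table leaves {b, c, e, g}.
Round 1, table 2: eliminating its round and table leaves {b, c, g}.
Round 1, table 4: eliminating its round and table leaves {c, e, g}.
Round 1, table 7: eliminating its round and table leaves {b, e}.
Round 2, table 1: eliminating its round and table leaves {b, e, g}.
Round 2, table 2: eliminating its round and table leaves {b, d, g}.
Round 2, table 4: eliminating its round and table leaves {e, g}.
Round 2, table 7: eliminating its round and table leaves {b, d, e}.
Round 3, table 1: eliminating its round and table leaves {c, e, f, g}.
Round 3, table 2: eliminating its round and table leaves {c, d, g}.
Round 3, table 4: eliminating its round and table leaves {a, c, e, g}.
Round 3, table 5: eliminating its round and table leaves {c, e}.
Round 3, table 6: eliminating its round and table leaves {c, g}.
Round 3, table 7: eliminating its round and table leaves {a, d, e}.
Round 5, table 1: eliminating its round and table leaves {b, c, e, f, g}.
Round 5, table 2: eliminating its round and table leaves {b, c, g}.
Round 5, table 3: eliminating its round and table leaves {f}.
Round 5, table 4: eliminating its round and table leaves {a, c, e, g}.
Round 5, table 5: eliminating its round and table leaves {c, e}.
Round 5, table 7: eliminating its round and table leaves {a, b, e}.
Round 6, table 1: eliminating its round and table leaves {c}.
Round 7, table 6: eliminating its round and table leaves {c}.
Enumerating the assignments across these blanks that avoid any round or table repeat gives 13 completions.

13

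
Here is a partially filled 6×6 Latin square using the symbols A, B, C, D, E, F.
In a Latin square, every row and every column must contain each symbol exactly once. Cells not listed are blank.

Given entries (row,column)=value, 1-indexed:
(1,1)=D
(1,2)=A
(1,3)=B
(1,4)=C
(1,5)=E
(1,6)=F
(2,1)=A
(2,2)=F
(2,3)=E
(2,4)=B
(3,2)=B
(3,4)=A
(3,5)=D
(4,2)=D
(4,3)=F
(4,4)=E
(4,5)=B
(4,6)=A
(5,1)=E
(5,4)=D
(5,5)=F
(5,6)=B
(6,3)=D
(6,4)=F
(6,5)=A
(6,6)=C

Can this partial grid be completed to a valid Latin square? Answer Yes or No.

Yes

No row or column among the givens repeats a symbol, and propagating forced cells runs into no contradiction.
One valid completion exists (for instance, D A B C E F / A F E B C D / F B C A D E / C D F E B A / E C A D F B / B E D F A C).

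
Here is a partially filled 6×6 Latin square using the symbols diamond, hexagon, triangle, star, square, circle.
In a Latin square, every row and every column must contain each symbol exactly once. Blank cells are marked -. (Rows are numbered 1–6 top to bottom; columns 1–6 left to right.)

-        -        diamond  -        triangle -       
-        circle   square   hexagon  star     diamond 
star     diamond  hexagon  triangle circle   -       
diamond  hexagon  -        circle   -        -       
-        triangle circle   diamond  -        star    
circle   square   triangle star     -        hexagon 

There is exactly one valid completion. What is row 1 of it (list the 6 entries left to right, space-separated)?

Row 1, column 2: row 1 has {diamond, triangle} and column 2 has {diamond, hexagon, triangle, square, circle}, leaving only star.
Row 1, column 4: row 1 has {diamond, triangle, star} and column 4 has {diamond, hexagon, triangle, star, circle}, leaving only square.
Row 1, column 1: row 1 has {diamond, triangle, star, square} and column 1 has {diamond, star, circle}, leaving only hexagon.
Row 1, column 6: row 1 has {diamond, hexagon, triangle, star, square} and column 6 has {diamond, hexagon, star}, leaving only circle.
So row 1 reads: hexagon star diamond square triangle circle.

hexagon star diamond square triangle circle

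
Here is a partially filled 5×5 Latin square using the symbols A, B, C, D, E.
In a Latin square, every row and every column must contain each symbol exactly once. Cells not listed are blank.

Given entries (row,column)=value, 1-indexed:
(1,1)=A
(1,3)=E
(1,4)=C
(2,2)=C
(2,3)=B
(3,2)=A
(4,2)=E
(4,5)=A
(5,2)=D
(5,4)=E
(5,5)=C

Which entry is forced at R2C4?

Row 1, column 2: row 1 has {A, C, E} and column 2 has {A, C, D, E}, leaving only B.
Row 1, column 5: row 1 has {A, B, C, E} and column 5 has {A, C}, leaving only D.
Row 2, column 5: row 2 has {B, C} and column 5 has {A, C, D}, leaving only E.
Row 2, column 1: row 2 has {B, C, E} and column 1 has {A}, leaving only D.
Row 2 already has {B, C, D, E} and column 4 already has {C, E}, so row 2, column 4 must be A.

A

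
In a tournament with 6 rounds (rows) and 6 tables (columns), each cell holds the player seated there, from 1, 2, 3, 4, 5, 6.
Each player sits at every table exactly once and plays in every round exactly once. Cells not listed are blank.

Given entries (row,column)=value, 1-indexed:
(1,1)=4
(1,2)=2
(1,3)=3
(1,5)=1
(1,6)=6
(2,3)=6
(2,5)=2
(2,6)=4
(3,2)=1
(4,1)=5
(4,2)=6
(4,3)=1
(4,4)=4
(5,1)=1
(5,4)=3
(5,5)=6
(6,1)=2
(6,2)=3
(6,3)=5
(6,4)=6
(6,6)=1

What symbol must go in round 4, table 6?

Round 1, table 4: round 1 has {1, 2, 3, 4, 6} and table 4 has {3, 4, 6}, leaving only 5.
Round 2, table 1: round 2 has {2, 4, 6} and table 1 has {1, 2, 4, 5}, leaving only 3.
Round 2, table 2: round 2 has {2, 3, 4, 6} and table 2 has {1, 2, 3, 6}, leaving only 5.
Round 2, table 4: round 2 has {2, 3, 4, 5, 6} and table 4 has {3, 4, 5, 6}, leaving only 1.
Round 3, table 1: round 3 has {1} and table 1 has {1, 2, 3, 4, 5}, leaving only 6.
Round 3, table 4: round 3 has {1, 6} and table 4 has {1, 3, 4, 5, 6}, leaving only 2.
Round 3, table 3: round 3 has {1, 2, 6} and table 3 has {1, 3, 5, 6}, leaving only 4.
Round 4, table 5: round 4 has {1, 4, 5, 6} and table 5 has {1, 2, 6}, leaving only 3.
Round 4 already has {1, 3, 4, 5, 6} and table 6 already has {1, 4, 6}, so round 4, table 6 must be 2.

2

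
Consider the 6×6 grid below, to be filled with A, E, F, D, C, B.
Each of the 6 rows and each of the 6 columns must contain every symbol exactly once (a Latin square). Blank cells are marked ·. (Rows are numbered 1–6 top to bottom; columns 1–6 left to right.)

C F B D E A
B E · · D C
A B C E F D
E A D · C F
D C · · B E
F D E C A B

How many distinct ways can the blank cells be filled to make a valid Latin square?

Row 2, column 3: eliminating its row and column leaves {A, F}.
Row 2, column 4: eliminating its row and column leaves {A, F}.
Row 4, column 4: eliminating its row and column leaves {B}.
Row 5, column 3: eliminating its row and column leaves {A, F}.
Row 5, column 4: eliminating its row and column leaves {A, F}.
Enumerating the assignments across these blanks that avoid any row or column repeat gives 2 completions.

2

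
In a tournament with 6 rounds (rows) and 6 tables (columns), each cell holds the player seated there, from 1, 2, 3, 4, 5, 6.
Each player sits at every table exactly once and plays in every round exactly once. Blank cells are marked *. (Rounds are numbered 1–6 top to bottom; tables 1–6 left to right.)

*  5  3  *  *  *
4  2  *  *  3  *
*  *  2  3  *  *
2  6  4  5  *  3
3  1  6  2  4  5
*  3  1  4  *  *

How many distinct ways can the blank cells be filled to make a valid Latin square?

3

Round 1, table 1: eliminating its round and table leaves {1, 6}.
Round 1, table 4: eliminating its round and table leaves {1, 6}.
Round 1, table 5: eliminating its round and table leaves {1, 2, 6}.
Round 1, table 6: eliminating its round and table leaves {1, 2, 4, 6}.
Round 2, table 3: eliminating its round and table leaves {5}.
Round 2, table 4: eliminating its round and table leaves {1, 6}.
Round 2, table 6: eliminating its round and table leaves {1, 6}.
Round 3, table 1: eliminating its round and table leaves {1, 5, 6}.
Round 3, table 2: eliminating its round and table leaves {4}.
Round 3, table 5: eliminating its round and table leaves {1, 5, 6}.
Round 3, table 6: eliminating its round and table leaves {1, 4, 6}.
Round 4, table 5: eliminating its round and table leaves {1}.
Round 6, table 1: eliminating its round and table leaves {5, 6}.
Round 6, table 5: eliminating its round and table leaves {2, 5, 6}.
Round 6, table 6: eliminating its round and table leaves {2, 6}.
Enumerating the assignments across these blanks that avoid any round or table repeat gives 3 completions.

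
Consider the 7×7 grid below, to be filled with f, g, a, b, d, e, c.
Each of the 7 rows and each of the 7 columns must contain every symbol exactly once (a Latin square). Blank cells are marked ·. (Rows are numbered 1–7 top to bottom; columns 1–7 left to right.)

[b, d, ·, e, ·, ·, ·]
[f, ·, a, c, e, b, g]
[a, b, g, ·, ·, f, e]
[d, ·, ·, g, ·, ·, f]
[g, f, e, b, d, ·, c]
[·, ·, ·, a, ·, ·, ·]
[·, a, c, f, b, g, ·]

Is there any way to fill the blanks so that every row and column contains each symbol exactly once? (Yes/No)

No

Row 2, column 2: row 2 together with column 2 already contain {f, g, a, b, d, e, c} — every symbol — so nothing can go there. The grid has no valid completion.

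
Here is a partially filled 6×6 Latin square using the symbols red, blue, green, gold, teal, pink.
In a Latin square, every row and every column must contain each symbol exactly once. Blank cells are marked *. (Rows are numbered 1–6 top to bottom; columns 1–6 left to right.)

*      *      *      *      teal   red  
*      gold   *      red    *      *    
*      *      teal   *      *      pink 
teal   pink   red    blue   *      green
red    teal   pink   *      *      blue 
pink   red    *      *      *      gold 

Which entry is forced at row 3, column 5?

red

Row 2, column 6: row 2 has {red, gold} and column 6 has {red, blue, green, gold, pink}, leaving only teal.
Row 4, column 5: row 4 has {red, blue, green, teal, pink} and column 5 has {teal}, leaving only gold.
Row 5, column 5: row 5 has {red, blue, teal, pink} and column 5 has {gold, teal}, leaving only green.
Row 5, column 4: row 5 has {red, blue, green, teal, pink} and column 4 has {red, blue}, leaving only gold.
Row 3, column 4: row 3 has {teal, pink} and column 4 has {red, blue, gold}, leaving only green.
Row 1, column 4: row 1 has {red, teal} and column 4 has {red, blue, green, gold}, leaving only pink.
Row 3, column 2: row 3 has {green, teal, pink} and column 2 has {red, gold, teal, pink}, leaving only blue.
Row 3 already has {blue, green, teal, pink} and column 5 already has {green, gold, teal}, so row 3, column 5 must be red.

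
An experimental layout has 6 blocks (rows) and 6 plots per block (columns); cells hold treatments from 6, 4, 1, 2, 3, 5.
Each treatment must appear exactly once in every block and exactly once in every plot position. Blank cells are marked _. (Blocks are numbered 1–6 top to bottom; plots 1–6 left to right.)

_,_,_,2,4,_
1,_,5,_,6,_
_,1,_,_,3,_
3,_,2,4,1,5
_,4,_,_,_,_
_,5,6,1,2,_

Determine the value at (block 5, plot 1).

2

Block 2, plot 4: block 2 has {6, 1, 5} and plot 4 has {4, 1, 2}, leaving only 3.
Block 2, plot 2: block 2 has {6, 1, 3, 5} and plot 2 has {4, 1, 5}, leaving only 2.
Block 2, plot 6: block 2 has {6, 1, 2, 3, 5} and plot 6 has {5}, leaving only 4.
Block 3, plot 3: block 3 has {1, 3} and plot 3 has {6, 2, 5}, leaving only 4.
Block 4, plot 2: block 4 has {4, 1, 2, 3, 5} and plot 2 has {4, 1, 2, 5}, leaving only 6.
Block 1, plot 2: block 1 has {4, 2} and plot 2 has {6, 4, 1, 2, 5}, leaving only 3.
Block 1, plot 3: block 1 has {4, 2, 3} and plot 3 has {6, 4, 2, 5}, leaving only 1.
Block 1, plot 6: block 1 has {4, 1, 2, 3} and plot 6 has {4, 5}, leaving only 6.
Block 1, plot 1: block 1 has {6, 4, 1, 2, 3} and plot 1 has {1, 3}, leaving only 5.
Block 3, plot 6: block 3 has {4, 1, 3} and plot 6 has {6, 4, 5}, leaving only 2.
Block 3, plot 1: block 3 has {4, 1, 2, 3} and plot 1 has {1, 3, 5}, leaving only 6.
Block 5 already has {4} and plot 1 already has {6, 1, 3, 5}, so block 5, plot 1 must be 2.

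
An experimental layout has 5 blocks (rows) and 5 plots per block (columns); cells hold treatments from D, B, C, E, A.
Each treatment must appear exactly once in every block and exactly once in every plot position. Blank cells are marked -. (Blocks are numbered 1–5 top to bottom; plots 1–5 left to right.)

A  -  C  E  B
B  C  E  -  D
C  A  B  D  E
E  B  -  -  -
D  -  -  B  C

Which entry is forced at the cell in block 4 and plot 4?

C

Block 1, plot 2: block 1 has {B, C, E, A} and plot 2 has {B, C, A}, leaving only D.
Block 2, plot 4: block 2 has {D, B, C, E} and plot 4 has {D, B, E}, leaving only A.
Block 4 already has {B, E} and plot 4 already has {D, B, E, A}, so block 4, plot 4 must be C.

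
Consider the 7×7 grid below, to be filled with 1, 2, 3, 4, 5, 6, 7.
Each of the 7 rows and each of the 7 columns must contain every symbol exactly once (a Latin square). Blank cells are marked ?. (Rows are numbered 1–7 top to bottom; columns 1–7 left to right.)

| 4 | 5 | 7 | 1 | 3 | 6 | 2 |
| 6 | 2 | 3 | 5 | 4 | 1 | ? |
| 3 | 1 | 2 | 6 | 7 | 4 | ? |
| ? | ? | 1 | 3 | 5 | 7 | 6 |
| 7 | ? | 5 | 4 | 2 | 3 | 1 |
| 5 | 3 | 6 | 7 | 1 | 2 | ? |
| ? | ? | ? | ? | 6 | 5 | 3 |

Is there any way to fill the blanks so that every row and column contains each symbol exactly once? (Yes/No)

No row or column among the givens repeats a symbol, and propagating forced cells runs into no contradiction.
One valid completion exists (for instance, 4 5 7 1 3 6 2 / 6 2 3 5 4 1 7 / 3 1 2 6 7 4 5 / 2 4 1 3 5 7 6 / 7 6 5 4 2 3 1 / 5 3 6 7 1 2 4 / 1 7 4 2 6 5 3).

Yes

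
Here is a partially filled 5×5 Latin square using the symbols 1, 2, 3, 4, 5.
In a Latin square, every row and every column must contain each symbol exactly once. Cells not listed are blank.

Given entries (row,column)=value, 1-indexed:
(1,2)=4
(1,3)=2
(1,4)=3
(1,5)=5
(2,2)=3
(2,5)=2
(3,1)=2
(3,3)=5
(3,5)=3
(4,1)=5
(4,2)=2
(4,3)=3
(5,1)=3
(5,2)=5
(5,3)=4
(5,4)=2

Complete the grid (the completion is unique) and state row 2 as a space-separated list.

4 3 1 5 2

Row 2, column 3: row 2 has {2, 3} and column 3 has {2, 3, 4, 5}, leaving only 1.
Row 2, column 1: row 2 has {1, 2, 3} and column 1 has {2, 3, 5}, leaving only 4.
Row 2, column 4: row 2 has {1, 2, 3, 4} and column 4 has {2, 3}, leaving only 5.
So row 2 reads: 4 3 1 5 2.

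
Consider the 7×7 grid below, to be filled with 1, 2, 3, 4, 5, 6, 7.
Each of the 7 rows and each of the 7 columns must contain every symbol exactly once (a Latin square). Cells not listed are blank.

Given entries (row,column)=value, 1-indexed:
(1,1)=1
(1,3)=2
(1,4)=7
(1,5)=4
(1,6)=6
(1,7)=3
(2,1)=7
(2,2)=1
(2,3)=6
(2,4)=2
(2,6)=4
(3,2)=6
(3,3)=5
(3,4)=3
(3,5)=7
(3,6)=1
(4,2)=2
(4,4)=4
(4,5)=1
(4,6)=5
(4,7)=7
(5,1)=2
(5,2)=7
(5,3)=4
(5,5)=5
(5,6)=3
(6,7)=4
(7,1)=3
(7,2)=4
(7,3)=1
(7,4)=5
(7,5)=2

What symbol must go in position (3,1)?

4

Row 3 already has {1, 3, 5, 6, 7} and column 1 already has {1, 2, 3, 7}, so row 3, column 1 must be 4.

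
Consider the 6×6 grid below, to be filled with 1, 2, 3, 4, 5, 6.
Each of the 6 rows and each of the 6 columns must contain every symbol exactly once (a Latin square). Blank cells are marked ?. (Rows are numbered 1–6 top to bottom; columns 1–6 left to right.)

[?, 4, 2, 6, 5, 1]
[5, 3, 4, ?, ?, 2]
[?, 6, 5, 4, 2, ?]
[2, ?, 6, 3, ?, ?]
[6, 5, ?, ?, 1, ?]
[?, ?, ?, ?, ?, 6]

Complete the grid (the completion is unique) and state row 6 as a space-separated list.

Row 1, column 1: row 1 has {1, 2, 4, 5, 6} and column 1 has {2, 5, 6}, leaving only 3.
Row 2, column 4: row 2 has {2, 3, 4, 5} and column 4 has {3, 4, 6}, leaving only 1.
Row 2, column 5: row 2 has {1, 2, 3, 4, 5} and column 5 has {1, 2, 5}, leaving only 6.
Row 3, column 1: row 3 has {2, 4, 5, 6} and column 1 has {2, 3, 5, 6}, leaving only 1.
Row 6, column 1: row 6 has {6} and column 1 has {1, 2, 3, 5, 6}, leaving only 4.
Row 6, column 5: row 6 has {4, 6} and column 5 has {1, 2, 5, 6}, leaving only 3.
Row 6, column 3: row 6 has {3, 4, 6} and column 3 has {2, 4, 5, 6}, leaving only 1.
Row 6, column 2: row 6 has {1, 3, 4, 6} and column 2 has {3, 4, 5, 6}, leaving only 2.
Row 6, column 4: row 6 has {1, 2, 3, 4, 6} and column 4 has {1, 3, 4, 6}, leaving only 5.
So row 6 reads: 4 2 1 5 3 6.

4 2 1 5 3 6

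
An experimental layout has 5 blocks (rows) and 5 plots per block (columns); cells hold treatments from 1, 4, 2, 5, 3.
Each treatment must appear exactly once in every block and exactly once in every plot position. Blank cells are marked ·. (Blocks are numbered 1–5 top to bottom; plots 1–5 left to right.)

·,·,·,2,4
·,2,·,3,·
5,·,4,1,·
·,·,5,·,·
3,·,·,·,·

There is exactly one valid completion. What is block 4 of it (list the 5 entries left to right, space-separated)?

2 1 5 4 3

Block 4, plot 4: block 4 has {5} and plot 4 has {1, 2, 3}, leaving only 4.
Block 1, plot 1: block 1 has {4, 2} and plot 1 has {5, 3}, leaving only 1.
Block 4, plot 1: block 4 has {4, 5} and plot 1 has {1, 5, 3}, leaving only 2.
Block 1, plot 3: block 1 has {1, 4, 2} and plot 3 has {4, 5}, leaving only 3.
Block 1, plot 2: block 1 has {1, 4, 2, 3} and plot 2 has {2}, leaving only 5.
Block 2, plot 1: block 2 has {2, 3} and plot 1 has {1, 2, 5, 3}, leaving only 4.
Block 2, plot 3: block 2 has {4, 2, 3} and plot 3 has {4, 5, 3}, leaving only 1.
Block 2, plot 5: block 2 has {1, 4, 2, 3} and plot 5 has {4}, leaving only 5.
Block 3, plot 2: block 3 has {1, 4, 5} and plot 2 has {2, 5}, leaving only 3.
Block 4, plot 2: block 4 has {4, 2, 5} and plot 2 has {2, 5, 3}, leaving only 1.
Block 4, plot 5: block 4 has {1, 4, 2, 5} and plot 5 has {4, 5}, leaving only 3.
So block 4 reads: 2 1 5 4 3.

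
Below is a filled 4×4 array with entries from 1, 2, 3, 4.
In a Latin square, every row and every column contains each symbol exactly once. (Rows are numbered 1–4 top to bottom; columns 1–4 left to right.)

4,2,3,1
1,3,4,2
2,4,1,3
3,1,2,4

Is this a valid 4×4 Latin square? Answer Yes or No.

Each row is a permutation of the 4 symbols, and so is each column.

Yes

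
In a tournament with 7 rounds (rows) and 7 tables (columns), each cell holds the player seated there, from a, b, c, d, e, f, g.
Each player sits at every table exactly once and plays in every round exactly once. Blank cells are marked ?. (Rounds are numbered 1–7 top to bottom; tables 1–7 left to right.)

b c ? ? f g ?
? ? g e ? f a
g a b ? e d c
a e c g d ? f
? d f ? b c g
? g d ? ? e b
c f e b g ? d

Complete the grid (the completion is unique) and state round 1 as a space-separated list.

b c a d f g e

Round 1, table 3: round 1 has {b, c, f, g} and table 3 has {b, c, d, e, f, g}, leaving only a.
Round 1, table 4: round 1 has {a, b, c, f, g} and table 4 has {b, e, g}, leaving only d.
Round 1, table 7: round 1 has {a, b, c, d, f, g} and table 7 has {a, b, c, d, f, g}, leaving only e.
So round 1 reads: b c a d f g e.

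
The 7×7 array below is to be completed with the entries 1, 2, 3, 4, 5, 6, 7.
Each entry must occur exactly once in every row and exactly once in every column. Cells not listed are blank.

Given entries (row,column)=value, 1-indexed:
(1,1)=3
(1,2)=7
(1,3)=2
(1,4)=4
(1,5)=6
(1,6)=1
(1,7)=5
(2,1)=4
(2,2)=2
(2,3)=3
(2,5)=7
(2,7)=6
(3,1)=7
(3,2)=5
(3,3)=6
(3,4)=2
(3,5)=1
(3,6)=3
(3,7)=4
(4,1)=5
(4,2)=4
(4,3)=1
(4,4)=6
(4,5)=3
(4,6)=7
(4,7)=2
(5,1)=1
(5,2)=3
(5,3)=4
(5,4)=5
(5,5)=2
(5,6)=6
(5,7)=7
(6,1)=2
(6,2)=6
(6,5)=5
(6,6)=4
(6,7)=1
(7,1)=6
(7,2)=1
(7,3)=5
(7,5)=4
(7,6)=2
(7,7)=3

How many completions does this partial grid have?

Row 2, column 4: eliminating its row and column leaves {1}.
Row 2, column 6: eliminating its row and column leaves {5}.
Row 6, column 3: eliminating its row and column leaves {7}.
Row 6, column 4: eliminating its row and column leaves {3, 7}.
Row 7, column 4: eliminating its row and column leaves {7}.
Only one assignment across all blanks avoids any row or column repeat, giving 1 completion.

1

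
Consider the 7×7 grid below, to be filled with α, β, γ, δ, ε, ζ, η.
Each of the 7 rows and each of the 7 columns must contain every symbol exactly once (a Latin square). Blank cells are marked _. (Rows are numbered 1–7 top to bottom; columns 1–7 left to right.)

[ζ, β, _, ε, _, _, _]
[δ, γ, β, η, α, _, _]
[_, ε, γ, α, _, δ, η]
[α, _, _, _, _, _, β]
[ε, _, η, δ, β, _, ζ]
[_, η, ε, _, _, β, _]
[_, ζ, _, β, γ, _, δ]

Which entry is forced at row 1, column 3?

δ

Row 2, column 7: row 2 has {α, β, γ, δ, η} and column 7 has {β, δ, ζ, η}, leaving only ε.
Row 2, column 6: row 2 has {α, β, γ, δ, ε, η} and column 6 has {β, δ}, leaving only ζ.
Row 3, column 1: row 3 has {α, γ, δ, ε, η} and column 1 has {α, δ, ε, ζ}, leaving only β.
Row 3, column 5: row 3 has {α, β, γ, δ, ε, η} and column 5 has {α, β, γ}, leaving only ζ.
Row 4, column 2: row 4 has {α, β} and column 2 has {β, γ, ε, ζ, η}, leaving only δ.
Row 4, column 3: row 4 has {α, β, δ} and column 3 has {β, γ, ε, η}, leaving only ζ.
Row 4, column 4: row 4 has {α, β, δ, ζ} and column 4 has {α, β, δ, ε, η}, leaving only γ.
Row 5, column 2: row 5 has {β, δ, ε, ζ, η} and column 2 has {β, γ, δ, ε, ζ, η}, leaving only α.
Row 5, column 6: row 5 has {α, β, δ, ε, ζ, η} and column 6 has {β, δ, ζ}, leaving only γ.
Row 6, column 1: row 6 has {β, ε, η} and column 1 has {α, β, δ, ε, ζ}, leaving only γ.
Row 6, column 4: row 6 has {β, γ, ε, η} and column 4 has {α, β, γ, δ, ε, η}, leaving only ζ.
Row 6, column 5: row 6 has {β, γ, ε, ζ, η} and column 5 has {α, β, γ, ζ}, leaving only δ.
Row 1, column 5: row 1 has {β, ε, ζ} and column 5 has {α, β, γ, δ, ζ}, leaving only η.
Row 1, column 6: row 1 has {β, ε, ζ, η} and column 6 has {β, γ, δ, ζ}, leaving only α.
Row 1 already has {α, β, ε, ζ, η} and column 3 already has {β, γ, ε, ζ, η}, so row 1, column 3 must be δ.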